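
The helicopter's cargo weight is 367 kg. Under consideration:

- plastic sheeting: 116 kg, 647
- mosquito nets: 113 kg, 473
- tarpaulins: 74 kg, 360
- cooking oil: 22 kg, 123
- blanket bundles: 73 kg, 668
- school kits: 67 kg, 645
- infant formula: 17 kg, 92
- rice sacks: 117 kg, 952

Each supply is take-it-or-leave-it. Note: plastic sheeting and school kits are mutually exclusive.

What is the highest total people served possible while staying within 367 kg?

A density-first pass picks cooking oil + blanket bundles + school kits + infant formula + rice sacks — 2480 at 296 kg.
The 17 kg tied up in infant formula is better spent on tarpaulins — total rises to 2748 (353 kg).
Every other selection either busts 367 kg or breaks a pairing rule or fails to beat 2748.

2748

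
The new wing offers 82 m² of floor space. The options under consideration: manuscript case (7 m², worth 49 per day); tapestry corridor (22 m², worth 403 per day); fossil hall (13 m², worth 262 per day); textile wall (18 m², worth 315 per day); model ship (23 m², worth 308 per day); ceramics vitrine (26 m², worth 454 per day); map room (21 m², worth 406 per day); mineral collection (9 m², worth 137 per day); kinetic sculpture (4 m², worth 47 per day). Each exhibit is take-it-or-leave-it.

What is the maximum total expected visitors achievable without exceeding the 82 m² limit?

1525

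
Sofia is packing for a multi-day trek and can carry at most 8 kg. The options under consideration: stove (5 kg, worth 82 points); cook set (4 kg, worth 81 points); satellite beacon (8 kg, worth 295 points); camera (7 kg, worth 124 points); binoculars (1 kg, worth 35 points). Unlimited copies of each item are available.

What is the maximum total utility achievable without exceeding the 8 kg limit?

The ratio ordering already packs tightly: satellite beacon, 8 kg, 295.
That's the maximum — no swap from here does better than 295.

295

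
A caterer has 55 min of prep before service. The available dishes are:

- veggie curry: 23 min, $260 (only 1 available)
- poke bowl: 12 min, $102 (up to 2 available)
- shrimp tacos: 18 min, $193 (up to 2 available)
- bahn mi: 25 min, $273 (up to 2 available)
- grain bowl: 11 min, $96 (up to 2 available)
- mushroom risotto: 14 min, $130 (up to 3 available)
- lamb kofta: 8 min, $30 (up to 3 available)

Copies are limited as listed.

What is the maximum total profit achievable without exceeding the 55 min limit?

583

Ranking by ratio (profit/min): veggie curry 11.30, bahn mi 10.92, shrimp tacos 10.72.
A density-first pass picks veggie curry + bahn mi — 533 at 48 min.
Dropping bahn mi frees 25 min; slotting in shrimp tacos + mushroom risotto (32 min) lifts the total to 583 at 55 min.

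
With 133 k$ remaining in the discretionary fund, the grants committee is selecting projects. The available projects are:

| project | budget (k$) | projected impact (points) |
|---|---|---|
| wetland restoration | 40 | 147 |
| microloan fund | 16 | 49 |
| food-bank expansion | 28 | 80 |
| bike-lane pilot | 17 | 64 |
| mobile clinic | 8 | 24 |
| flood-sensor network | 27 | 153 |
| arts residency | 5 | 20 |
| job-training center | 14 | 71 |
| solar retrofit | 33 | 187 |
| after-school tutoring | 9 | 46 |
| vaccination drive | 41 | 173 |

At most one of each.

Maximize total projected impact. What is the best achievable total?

By projected impact per k$: flood-sensor network 5.67, solar retrofit 5.67, after-school tutoring 5.11, job-training center 5.07 lead.
A density-first pass picks flood-sensor network + arts residency + job-training center + solar retrofit + after-school tutoring + vaccination drive — 650 at 129 k$.
The 5 k$ tied up in arts residency is better spent on mobile clinic — total rises to 654 (132 k$).

654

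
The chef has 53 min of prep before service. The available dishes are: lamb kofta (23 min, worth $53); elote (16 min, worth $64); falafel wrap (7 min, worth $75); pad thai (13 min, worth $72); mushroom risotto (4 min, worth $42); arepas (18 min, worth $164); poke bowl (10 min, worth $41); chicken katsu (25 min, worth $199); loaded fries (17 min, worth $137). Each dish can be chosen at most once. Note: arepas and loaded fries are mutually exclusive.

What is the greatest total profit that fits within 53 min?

By profit per min: falafel wrap 10.71, mushroom risotto 10.50, arepas 9.11 lead.
Best packing: falafel wrap + mushroom risotto + chicken katsu + loaded fries — 53 min, 453 total.
Every other selection either busts 53 min or breaks a pairing rule or fails to beat 453.

453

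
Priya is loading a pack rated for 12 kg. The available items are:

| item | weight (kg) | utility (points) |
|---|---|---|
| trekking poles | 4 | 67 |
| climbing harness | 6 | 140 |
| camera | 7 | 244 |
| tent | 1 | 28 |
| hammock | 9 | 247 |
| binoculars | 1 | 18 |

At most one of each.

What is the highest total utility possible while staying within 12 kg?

339

By utility per kg: camera 34.86, tent 28.00, hammock 27.44, climbing harness 23.33 lead.
Greedy by ratio would take camera + tent + binoculars: 9 kg used, total 290.
The 1 kg tied up in binoculars is better spent on trekking poles — total rises to 339 (12 kg).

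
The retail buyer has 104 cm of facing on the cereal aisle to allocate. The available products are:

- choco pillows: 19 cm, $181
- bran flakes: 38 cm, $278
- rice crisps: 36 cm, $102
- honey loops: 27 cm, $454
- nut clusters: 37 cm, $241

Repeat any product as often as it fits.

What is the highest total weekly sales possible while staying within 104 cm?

Density check — honey loops 16.81, choco pillows 9.53, bran flakes 7.32, nut clusters 6.51 are the best per cm.
Choco pillows + 3×honey loops uses 100 of the 104 cm and totals 1543.
That's the maximum — no swap from here does better than 1543.

1543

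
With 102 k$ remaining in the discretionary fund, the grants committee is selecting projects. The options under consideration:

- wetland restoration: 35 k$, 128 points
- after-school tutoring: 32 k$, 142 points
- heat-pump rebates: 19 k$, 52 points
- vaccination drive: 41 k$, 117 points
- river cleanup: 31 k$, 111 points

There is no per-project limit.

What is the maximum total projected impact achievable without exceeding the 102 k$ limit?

426

3×after-school tutoring uses 96 of the 102 k$ and totals 426.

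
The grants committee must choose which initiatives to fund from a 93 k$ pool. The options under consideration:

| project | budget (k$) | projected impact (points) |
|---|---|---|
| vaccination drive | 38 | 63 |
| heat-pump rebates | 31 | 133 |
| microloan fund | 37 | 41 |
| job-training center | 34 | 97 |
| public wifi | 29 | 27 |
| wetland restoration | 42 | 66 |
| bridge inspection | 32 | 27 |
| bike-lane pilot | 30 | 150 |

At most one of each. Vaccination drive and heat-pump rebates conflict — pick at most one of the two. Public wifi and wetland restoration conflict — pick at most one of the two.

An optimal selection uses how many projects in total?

3

Best achievable projected impact is 310.
For example heat-pump rebates + public wifi + bike-lane pilot achieves it, using 90 k$.
All optima have 3 projects.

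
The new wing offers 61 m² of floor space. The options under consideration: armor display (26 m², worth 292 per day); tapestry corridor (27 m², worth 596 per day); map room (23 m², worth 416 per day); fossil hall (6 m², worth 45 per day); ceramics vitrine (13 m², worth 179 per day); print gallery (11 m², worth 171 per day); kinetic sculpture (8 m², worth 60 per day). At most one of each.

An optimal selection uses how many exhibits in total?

3

The maximum expected visitors within 61 m² is 1183.
One optimal bundle: tapestry corridor + map room + print gallery (61 m²).
Every optimal selection uses 3 exhibits.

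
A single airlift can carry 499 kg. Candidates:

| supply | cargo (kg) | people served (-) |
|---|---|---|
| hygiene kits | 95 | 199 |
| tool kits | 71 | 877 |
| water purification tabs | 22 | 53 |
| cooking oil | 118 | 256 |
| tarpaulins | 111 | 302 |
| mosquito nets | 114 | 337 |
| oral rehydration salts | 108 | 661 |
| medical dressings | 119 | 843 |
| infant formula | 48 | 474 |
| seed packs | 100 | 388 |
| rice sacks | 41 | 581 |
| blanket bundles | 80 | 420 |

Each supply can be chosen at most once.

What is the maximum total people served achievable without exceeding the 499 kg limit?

3909

Best packing: tool kits + water purification tabs + oral rehydration salts + medical dressings + infant formula + rice sacks + blanket bundles — 489 kg, 3909 total.
The spare 10 kg is too small for any remaining supply, and no exchange beats 3909.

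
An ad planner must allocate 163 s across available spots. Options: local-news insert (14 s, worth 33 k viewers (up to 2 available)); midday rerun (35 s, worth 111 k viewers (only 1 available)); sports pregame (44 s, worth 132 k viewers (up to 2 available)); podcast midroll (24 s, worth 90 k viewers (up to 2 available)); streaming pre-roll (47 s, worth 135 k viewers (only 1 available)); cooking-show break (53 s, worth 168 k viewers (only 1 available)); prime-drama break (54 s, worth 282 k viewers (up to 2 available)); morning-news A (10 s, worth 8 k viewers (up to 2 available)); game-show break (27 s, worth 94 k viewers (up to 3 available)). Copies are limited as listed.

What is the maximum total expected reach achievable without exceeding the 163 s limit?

752

A density-first pass picks 2×podcast midroll + 2×prime-drama break — 744 at 156 s.
The 48 s tied up in 2×podcast midroll is better spent on 2×game-show break — total rises to 752 (162 s).
The spare 1 s is too small for any remaining spot, and no exchange beats 752.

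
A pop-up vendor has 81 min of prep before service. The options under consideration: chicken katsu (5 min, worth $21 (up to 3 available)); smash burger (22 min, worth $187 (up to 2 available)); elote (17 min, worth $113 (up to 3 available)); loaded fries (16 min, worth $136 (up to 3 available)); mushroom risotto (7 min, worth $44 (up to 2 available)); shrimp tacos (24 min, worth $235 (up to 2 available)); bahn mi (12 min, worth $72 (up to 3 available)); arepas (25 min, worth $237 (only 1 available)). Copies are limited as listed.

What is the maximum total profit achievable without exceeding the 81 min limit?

751

Density check — shrimp tacos 9.79, arepas 9.48, smash burger 8.50 are the best per min.
The ratio ordering already packs tightly: mushroom risotto + 2×shrimp tacos + arepas, 80 min, 751.
No other feasible combination exceeds 751.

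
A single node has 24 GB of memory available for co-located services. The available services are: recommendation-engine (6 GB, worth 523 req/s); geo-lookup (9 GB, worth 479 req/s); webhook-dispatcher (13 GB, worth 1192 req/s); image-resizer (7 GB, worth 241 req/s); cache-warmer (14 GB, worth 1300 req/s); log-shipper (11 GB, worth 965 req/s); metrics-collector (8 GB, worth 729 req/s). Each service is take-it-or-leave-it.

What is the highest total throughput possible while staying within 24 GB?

2157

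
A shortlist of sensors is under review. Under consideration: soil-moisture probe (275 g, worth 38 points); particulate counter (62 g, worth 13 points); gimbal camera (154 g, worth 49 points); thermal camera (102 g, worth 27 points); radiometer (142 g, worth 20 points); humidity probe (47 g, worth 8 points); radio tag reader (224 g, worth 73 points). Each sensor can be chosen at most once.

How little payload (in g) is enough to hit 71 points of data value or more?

224

Minimise g subject to total data value ≥ 71.
Taking radio tag reader gives 73 (≥ 71) for 224 g.
No combination under 224 g hits 71.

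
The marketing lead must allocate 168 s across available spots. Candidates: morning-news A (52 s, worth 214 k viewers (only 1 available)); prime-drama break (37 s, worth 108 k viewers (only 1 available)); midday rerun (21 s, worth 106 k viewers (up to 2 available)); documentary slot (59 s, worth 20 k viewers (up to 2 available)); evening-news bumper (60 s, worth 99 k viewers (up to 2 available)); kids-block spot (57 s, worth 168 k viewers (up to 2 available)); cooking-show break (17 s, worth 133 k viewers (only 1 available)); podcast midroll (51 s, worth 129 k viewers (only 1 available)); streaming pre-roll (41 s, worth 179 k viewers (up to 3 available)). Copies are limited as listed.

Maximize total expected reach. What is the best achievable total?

776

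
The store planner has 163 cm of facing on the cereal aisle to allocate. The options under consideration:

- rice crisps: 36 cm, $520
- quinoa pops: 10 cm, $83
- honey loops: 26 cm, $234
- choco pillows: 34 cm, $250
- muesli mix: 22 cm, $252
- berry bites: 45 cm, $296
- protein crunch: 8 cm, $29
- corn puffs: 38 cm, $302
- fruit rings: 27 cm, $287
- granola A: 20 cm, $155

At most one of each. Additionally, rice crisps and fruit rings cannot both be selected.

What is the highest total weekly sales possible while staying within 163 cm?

Rice crisps + quinoa pops + honey loops + muesli mix + protein crunch + corn puffs + granola A uses 160 of the 163 cm and totals 1575.
No other feasible combination exceeds 1575.

1575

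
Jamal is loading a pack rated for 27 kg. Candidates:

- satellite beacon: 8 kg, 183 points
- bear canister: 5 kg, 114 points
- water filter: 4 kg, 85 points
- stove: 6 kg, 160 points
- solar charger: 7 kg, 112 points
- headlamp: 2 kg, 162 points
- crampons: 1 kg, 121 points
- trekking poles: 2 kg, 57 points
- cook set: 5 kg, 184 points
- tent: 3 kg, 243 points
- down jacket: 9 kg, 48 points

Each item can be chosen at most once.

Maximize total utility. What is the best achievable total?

By utility per kg: crampons 121.00, headlamp 81.00, tent 81.00 lead.
Taking satellite beacon + stove + headlamp + crampons + trekking poles + cook set + tent: 27 kg used, 1110 in utility.
That's the maximum — no swap from here does better than 1110.

1110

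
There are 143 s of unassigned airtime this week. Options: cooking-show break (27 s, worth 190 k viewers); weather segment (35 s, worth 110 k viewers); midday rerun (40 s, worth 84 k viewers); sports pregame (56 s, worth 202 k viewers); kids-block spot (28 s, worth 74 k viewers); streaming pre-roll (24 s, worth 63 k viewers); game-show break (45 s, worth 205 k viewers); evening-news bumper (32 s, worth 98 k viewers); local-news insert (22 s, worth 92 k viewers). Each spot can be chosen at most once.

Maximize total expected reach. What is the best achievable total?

603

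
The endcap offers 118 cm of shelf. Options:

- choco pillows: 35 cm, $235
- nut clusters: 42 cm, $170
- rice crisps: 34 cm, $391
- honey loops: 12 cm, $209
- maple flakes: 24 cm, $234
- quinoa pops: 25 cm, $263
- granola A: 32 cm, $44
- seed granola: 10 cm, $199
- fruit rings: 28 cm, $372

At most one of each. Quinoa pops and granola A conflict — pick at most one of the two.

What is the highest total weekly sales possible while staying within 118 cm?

Density check — seed granola 19.90, honey loops 17.42, fruit rings 13.29 are the best per cm.
Rice crisps + honey loops + quinoa pops + seed granola + fruit rings uses 109 of the 118 cm and totals 1434.
No other feasible combination exceeds 1434.

1434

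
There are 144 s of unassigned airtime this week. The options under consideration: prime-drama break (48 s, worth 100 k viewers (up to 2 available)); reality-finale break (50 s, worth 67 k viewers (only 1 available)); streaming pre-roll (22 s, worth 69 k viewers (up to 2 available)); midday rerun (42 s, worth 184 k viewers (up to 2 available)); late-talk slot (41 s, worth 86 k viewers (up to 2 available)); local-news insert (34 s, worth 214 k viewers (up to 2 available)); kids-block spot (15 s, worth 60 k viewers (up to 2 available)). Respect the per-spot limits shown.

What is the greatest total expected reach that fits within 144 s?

Best packing: midday rerun + 2×local-news insert + 2×kids-block spot — 140 s, 732 total.
No other feasible combination exceeds 732.

732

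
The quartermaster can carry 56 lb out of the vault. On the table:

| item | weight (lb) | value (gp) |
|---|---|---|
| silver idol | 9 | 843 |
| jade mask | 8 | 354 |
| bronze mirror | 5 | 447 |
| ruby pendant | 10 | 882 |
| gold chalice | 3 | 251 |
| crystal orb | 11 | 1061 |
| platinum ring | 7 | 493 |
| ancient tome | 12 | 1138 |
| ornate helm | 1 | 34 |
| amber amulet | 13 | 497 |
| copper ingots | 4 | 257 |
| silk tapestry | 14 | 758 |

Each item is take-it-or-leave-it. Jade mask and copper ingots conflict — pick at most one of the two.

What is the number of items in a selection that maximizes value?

Optimal total is 4925.
One optimal bundle: silver idol + ruby pendant + gold chalice + crystal orb + platinum ring + ancient tome + copper ingots (56 lb).
All optima have 7 items.

7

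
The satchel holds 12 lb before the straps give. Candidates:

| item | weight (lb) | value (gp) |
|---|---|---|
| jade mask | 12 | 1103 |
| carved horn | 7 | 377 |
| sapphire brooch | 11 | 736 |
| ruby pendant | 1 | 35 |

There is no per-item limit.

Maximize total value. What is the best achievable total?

By value per lb: jade mask 91.92, sapphire brooch 66.91, carved horn 53.86, ruby pendant 35.00 lead.
The ratio ordering already packs tightly: jade mask, 12 lb, 1103.
No other feasible combination exceeds 1103.

1103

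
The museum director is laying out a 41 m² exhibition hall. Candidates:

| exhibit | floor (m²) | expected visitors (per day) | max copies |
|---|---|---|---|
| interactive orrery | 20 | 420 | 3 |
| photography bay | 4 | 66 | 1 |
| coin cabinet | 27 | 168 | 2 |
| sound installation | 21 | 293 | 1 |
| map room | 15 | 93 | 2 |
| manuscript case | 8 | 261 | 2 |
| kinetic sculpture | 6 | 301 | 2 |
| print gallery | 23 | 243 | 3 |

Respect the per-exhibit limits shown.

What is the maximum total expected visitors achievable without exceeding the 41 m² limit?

A density-first pass picks photography bay + 2×manuscript case + 2×kinetic sculpture — 1190 at 32 m².
The 12 m² tied up in photography bay and manuscript case is better spent on interactive orrery — total rises to 1283 (40 m²).

1283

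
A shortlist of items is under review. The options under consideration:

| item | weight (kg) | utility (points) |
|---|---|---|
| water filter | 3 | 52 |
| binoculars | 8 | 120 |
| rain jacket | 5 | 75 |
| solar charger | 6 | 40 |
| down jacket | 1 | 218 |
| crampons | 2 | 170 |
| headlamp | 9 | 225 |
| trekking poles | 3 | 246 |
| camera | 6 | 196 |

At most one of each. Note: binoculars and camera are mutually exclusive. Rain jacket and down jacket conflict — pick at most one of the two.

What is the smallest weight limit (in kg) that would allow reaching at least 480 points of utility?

6

Need the lightest bundle worth ≥ 480.
down jacket + crampons + trekking poles reaches 634 using 6 kg.
Any bundle with less than 6 kg falls short of 480.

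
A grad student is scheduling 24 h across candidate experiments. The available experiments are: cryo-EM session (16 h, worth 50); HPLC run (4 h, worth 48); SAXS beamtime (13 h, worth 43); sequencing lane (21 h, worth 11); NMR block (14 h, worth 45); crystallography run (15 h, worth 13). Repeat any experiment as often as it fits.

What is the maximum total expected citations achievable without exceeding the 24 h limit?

288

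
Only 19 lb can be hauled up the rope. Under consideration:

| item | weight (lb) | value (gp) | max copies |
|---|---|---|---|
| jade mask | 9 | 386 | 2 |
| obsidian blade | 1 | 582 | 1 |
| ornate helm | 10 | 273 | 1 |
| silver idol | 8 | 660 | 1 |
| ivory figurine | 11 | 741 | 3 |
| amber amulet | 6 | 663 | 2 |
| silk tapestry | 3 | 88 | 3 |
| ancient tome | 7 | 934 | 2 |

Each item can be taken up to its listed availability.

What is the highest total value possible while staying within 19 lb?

Best packing: obsidian blade + silk tapestry + 2×ancient tome — 18 lb, 2538 total.
The spare 1 lb is too small for any remaining item, and no exchange beats 2538.

2538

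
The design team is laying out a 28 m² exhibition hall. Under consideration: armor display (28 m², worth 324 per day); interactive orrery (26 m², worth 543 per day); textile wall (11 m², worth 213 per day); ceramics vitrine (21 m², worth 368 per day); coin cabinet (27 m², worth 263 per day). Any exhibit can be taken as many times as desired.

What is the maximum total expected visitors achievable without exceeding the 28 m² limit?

543

By expected visitors per m²: interactive orrery 20.88, textile wall 19.36, ceramics vitrine 17.52, armor display 11.57 lead.
Interactive orrery uses 26 of the 28 m² and totals 543.
Nothing else within 28 m² beats 543.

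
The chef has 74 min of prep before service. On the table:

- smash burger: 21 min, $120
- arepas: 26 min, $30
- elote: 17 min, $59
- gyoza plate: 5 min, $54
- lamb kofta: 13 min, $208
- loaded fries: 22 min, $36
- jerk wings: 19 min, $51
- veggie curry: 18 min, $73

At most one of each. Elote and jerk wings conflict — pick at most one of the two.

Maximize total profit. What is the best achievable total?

Best packing: smash burger + elote + gyoza plate + lamb kofta + veggie curry — 74 min, 514 total.
No other feasible combination exceeds 514.

514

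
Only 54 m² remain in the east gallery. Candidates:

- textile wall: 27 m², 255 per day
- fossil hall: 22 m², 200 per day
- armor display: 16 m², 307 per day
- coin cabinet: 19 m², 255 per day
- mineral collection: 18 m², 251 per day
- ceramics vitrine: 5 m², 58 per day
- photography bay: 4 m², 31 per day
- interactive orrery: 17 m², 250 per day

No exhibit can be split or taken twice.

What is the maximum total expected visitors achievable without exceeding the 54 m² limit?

The ratio heuristic lands on armor display + mineral collection + interactive orrery (808) but leaves 3 m² idle.
The 17 m² tied up in interactive orrery is better spent on coin cabinet — total rises to 813 (53 m²).
No other feasible combination exceeds 813.

813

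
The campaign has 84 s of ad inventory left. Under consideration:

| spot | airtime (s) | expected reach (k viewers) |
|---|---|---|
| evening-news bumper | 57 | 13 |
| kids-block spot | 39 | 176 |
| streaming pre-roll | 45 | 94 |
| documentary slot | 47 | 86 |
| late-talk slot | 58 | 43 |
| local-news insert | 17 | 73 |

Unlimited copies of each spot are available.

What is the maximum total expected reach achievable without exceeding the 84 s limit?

352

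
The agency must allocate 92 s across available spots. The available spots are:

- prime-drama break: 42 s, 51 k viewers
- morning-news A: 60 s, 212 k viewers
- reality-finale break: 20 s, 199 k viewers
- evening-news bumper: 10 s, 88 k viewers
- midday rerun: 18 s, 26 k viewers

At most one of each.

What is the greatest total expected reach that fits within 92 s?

By expected reach per s: reality-finale break 9.95, evening-news bumper 8.80, morning-news A 3.53, midday rerun 1.44 lead.
Best packing: morning-news A + reality-finale break + evening-news bumper — 90 s, 499 total.
The spare 2 s is too small for any remaining spot, and no exchange beats 499.

499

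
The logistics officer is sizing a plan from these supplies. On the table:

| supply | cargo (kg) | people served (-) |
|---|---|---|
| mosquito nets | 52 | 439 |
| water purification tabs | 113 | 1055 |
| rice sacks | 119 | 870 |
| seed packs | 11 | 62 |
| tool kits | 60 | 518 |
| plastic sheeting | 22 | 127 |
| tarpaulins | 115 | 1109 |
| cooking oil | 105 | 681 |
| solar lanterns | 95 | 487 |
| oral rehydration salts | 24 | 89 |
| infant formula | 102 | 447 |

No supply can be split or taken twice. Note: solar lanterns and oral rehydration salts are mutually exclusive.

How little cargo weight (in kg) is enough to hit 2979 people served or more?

Minimise kg subject to total people served ≥ 2979.
mosquito nets + water purification tabs + tool kits + tarpaulins: 3121 people served at 340 kg.
Any bundle with less than 340 kg falls short of 2979.

340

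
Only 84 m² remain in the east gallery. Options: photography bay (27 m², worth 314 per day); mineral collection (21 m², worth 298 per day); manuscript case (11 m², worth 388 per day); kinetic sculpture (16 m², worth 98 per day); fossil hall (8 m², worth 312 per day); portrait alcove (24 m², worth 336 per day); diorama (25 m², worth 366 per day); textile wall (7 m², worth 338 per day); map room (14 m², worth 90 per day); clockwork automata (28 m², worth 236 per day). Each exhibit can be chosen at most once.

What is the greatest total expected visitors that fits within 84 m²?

By expected visitors per m²: textile wall 48.29, fossil hall 39.00, manuscript case 35.27, diorama 14.64 lead.
Filling by ratio: mineral collection + manuscript case + fossil hall + diorama + textile wall for 1702, with 12 m² left unused.
Dropping mineral collection frees 21 m²; slotting in portrait alcove (24 m²) lifts the total to 1740 at 75 m².
Next best is photography bay + manuscript case + fossil hall + diorama + textile wall at 1718 (78 m²) — short by 22.

1740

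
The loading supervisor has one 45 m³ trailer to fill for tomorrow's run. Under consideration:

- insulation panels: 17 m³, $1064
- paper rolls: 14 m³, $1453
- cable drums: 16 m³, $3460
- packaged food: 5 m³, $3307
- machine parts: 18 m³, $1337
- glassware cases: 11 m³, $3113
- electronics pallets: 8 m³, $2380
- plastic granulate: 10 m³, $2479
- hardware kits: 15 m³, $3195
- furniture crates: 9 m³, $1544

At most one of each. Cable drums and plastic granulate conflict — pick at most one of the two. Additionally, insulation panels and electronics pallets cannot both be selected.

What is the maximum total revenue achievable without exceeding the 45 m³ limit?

Density check — packaged food 661.40, electronics pallets 297.50, glassware cases 283.00 are the best per m³.
The ratio ordering already packs tightly: packaged food + glassware cases + electronics pallets + plastic granulate + furniture crates, 43 m³, 12823.
Runner-up cable drums + packaged food + electronics pallets + hardware kits tops out at 12342.

12823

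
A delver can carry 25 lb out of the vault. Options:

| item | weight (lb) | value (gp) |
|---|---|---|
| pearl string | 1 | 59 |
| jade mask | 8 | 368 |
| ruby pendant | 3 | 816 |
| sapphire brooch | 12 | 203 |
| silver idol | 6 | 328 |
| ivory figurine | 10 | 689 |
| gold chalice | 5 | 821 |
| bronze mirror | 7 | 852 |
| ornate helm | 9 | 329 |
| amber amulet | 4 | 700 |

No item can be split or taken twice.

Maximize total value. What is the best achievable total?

3517

Filling by ratio: pearl string + ruby pendant + gold chalice + bronze mirror + amber amulet for 3248, with 5 lb left unused.
Replace pearl string with silver idol: the trade gains 269 net, giving 3517 at 25 lb.
Every other selection either busts 25 lb or fails to beat 3517.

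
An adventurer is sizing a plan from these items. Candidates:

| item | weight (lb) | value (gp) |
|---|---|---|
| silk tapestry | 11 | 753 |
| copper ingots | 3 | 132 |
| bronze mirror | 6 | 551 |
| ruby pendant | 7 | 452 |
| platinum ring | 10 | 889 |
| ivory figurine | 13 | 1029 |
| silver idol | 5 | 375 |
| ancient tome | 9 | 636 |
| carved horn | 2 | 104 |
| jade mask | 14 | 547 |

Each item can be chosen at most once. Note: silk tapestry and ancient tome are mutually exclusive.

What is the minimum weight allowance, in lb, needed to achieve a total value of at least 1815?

21

Look for the lowest-weight combination reaching 1815.
bronze mirror + platinum ring + silver idol reaches 1815 using 21 lb.
Any bundle with less than 21 lb falls short of 1815.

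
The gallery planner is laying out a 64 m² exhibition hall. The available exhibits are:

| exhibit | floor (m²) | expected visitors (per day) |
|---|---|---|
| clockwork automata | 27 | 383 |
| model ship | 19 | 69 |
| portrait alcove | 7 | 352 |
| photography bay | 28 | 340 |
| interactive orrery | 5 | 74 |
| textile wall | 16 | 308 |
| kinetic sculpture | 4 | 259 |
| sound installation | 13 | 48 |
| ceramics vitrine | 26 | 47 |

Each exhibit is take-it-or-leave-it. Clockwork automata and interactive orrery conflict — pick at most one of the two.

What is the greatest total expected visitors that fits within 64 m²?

1333

Portrait alcove + photography bay + interactive orrery + textile wall + kinetic sculpture uses 60 of the 64 m² and totals 1333.
An exhaustive check of the 512 subsets confirms 1333.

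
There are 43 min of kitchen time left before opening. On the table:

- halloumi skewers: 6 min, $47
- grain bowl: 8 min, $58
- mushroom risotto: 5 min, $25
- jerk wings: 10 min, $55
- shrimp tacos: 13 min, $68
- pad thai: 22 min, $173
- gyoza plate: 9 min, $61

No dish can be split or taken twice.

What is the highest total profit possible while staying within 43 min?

306

The ratio heuristic lands on halloumi skewers + grain bowl + mushroom risotto + pad thai (303) but leaves 2 min idle.
Dropping grain bowl frees 8 min; slotting in gyoza plate (9 min) lifts the total to 306 at 42 min.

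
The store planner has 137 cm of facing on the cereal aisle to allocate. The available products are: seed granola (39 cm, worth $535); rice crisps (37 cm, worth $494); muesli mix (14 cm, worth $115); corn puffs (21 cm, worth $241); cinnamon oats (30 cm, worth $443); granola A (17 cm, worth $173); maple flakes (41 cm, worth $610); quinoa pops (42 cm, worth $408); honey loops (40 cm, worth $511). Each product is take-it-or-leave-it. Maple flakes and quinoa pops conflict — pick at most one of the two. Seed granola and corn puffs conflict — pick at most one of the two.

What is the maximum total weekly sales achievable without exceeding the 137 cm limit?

Best packing: seed granola + granola A + maple flakes + honey loops — 137 cm, 1829 total.
Nothing else feasible within 137 cm beats 1829.

1829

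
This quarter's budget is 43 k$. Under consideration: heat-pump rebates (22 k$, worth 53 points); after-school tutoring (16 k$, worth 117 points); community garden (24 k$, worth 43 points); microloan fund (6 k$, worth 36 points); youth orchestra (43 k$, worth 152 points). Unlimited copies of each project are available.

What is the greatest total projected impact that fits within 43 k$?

270

The ratio ordering already packs tightly: 2×after-school tutoring + microloan fund, 38 k$, 270.
That's the maximum — no swap from here does better than 270.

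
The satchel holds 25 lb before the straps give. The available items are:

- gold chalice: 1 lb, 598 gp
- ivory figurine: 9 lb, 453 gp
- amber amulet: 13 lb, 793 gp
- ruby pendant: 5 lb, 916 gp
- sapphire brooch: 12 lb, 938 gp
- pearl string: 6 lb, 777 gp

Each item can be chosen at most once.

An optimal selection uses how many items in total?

4

Optimal total is 3229.
One optimal bundle: gold chalice + ruby pendant + sapphire brooch + pearl string (24 lb).
Every optimal selection uses 4 items.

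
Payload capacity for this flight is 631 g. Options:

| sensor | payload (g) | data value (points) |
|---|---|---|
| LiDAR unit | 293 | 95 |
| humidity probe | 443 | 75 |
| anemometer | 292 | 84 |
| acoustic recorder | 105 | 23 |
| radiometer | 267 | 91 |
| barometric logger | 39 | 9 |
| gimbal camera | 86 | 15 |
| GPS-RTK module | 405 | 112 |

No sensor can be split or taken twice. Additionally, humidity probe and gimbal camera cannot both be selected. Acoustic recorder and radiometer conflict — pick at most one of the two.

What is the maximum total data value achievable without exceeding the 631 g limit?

195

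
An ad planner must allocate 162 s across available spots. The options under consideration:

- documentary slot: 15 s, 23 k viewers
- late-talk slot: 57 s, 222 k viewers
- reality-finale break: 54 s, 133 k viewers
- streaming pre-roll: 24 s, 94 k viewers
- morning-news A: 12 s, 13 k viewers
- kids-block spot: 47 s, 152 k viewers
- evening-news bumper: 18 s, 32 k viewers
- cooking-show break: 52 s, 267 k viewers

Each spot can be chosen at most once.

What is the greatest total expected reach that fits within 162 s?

641

Greedy by ratio would take late-talk slot + streaming pre-roll + evening-news bumper + cooking-show break: 151 s used, total 615.
Dropping streaming pre-roll and evening-news bumper frees 42 s; slotting in kids-block spot (47 s) lifts the total to 641 at 156 s.
An exhaustive check of the 256 subsets confirms 641.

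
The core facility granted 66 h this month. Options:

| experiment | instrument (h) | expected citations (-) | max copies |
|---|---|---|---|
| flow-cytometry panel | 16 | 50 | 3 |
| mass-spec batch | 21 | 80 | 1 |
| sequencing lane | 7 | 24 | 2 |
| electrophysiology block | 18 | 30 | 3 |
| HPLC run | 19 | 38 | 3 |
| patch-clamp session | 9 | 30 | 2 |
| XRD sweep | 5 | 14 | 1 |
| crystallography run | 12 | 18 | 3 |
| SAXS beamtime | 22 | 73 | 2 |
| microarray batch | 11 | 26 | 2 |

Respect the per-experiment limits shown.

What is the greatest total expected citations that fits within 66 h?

231

A density-first pass picks mass-spec batch + 2×sequencing lane + 2×patch-clamp session + XRD sweep — 202 at 58 h.
Dropping patch-clamp session and XRD sweep frees 14 h; slotting in SAXS beamtime (22 h) lifts the total to 231 at 66 h.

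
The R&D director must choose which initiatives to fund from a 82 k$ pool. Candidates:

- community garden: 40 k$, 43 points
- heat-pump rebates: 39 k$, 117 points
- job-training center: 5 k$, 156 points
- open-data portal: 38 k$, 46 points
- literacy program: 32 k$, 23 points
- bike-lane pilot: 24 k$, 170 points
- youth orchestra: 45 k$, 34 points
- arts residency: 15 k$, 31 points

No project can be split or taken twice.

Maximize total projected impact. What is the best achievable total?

443

Ranking by ratio (projected impact/k$): job-training center 31.20, bike-lane pilot 7.08, heat-pump rebates 3.00, arts residency 2.07.
Taking heat-pump rebates + job-training center + bike-lane pilot: 68 k$ used, 443 in projected impact.
Nothing else within 82 k$ beats 443.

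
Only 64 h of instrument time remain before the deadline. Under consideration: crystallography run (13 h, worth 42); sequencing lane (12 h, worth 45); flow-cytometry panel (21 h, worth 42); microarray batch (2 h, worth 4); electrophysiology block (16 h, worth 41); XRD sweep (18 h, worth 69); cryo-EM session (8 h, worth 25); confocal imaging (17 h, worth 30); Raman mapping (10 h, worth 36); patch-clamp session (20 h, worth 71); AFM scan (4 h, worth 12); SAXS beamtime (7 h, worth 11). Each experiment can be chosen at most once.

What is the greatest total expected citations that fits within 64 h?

233

Density check — XRD sweep 3.83, sequencing lane 3.75, Raman mapping 3.60 are the best per h.
Sequencing lane + XRD sweep + Raman mapping + patch-clamp session + AFM scan uses 64 of the 64 h and totals 233.
Runner-up crystallography run + sequencing lane + XRD sweep + patch-clamp session tops out at 227.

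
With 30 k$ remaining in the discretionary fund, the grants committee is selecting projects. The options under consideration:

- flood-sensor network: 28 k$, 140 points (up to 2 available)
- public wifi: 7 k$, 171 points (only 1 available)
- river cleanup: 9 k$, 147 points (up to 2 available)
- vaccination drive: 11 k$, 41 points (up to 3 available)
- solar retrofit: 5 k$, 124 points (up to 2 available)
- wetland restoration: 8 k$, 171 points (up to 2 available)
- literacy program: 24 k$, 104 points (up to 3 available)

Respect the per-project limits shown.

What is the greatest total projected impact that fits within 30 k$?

637

Filling by ratio: public wifi + 2×solar retrofit + wetland restoration for 590, with 5 k$ left unused.
Replace solar retrofit with wetland restoration: the trade gains 47 net, giving 637 at 28 k$.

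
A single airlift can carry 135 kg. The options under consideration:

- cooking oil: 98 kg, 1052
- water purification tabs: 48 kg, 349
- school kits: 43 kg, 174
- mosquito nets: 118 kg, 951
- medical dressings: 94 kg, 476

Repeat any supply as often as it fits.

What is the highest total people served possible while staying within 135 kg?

Best packing: cooking oil — 98 kg, 1052 total.
That's the maximum — no swap from here does better than 1052.

1052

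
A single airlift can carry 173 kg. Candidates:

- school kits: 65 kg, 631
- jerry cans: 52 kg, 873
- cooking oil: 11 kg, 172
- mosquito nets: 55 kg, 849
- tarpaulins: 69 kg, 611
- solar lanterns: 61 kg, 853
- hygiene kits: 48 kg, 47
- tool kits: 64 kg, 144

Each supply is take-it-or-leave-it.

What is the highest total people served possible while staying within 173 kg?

2575

Greedy by ratio would take jerry cans + cooking oil + mosquito nets + hygiene kits: 166 kg used, total 1941.
Replace cooking oil and hygiene kits with solar lanterns: the trade gains 634 net, giving 2575 at 168 kg.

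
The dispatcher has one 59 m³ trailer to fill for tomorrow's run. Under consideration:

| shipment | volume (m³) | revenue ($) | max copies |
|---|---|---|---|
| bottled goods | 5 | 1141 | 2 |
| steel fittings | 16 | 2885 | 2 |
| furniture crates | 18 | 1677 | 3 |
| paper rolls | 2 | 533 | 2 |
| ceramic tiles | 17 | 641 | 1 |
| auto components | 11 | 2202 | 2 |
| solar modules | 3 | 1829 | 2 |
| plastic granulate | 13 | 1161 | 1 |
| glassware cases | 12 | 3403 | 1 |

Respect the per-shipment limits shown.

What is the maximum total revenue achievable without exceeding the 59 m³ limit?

15496

By revenue per m³: solar modules 609.67, glassware cases 283.58, paper rolls 266.50, bottled goods 228.20 lead.
Taking the top-ratio shipments first gives 2×bottled goods + 2×paper rolls + 2×auto components + 2×solar modules + glassware cases for 14813 (54 m³).
Replace auto components with steel fittings: the trade gains 683 net, giving 15496 at 59 m³.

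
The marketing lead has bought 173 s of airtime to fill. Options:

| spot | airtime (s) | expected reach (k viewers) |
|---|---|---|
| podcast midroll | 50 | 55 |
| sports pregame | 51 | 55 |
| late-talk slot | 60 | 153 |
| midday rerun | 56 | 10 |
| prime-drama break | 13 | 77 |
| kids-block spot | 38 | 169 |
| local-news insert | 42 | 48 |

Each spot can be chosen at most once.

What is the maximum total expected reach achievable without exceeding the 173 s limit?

A density-first pass picks late-talk slot + prime-drama break + kids-block spot + local-news insert — 447 at 153 s.
The 42 s tied up in local-news insert is better spent on podcast midroll — total rises to 454 (161 s).
Sports pregame + late-talk slot + prime-drama break + kids-block spot matches that 454 at 162 s; no feasible combination exceeds it.

454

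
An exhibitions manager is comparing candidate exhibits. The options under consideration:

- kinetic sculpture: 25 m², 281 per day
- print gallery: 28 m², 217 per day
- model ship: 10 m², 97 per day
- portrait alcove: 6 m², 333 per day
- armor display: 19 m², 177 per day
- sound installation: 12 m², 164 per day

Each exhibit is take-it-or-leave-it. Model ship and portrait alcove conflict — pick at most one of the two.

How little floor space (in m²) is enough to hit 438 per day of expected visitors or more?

18

Look for the lowest-floor combination reaching 438.
Taking portrait alcove + sound installation gives 497 (≥ 438) for 18 m².
Below 18 m² the best achievable stays under 438.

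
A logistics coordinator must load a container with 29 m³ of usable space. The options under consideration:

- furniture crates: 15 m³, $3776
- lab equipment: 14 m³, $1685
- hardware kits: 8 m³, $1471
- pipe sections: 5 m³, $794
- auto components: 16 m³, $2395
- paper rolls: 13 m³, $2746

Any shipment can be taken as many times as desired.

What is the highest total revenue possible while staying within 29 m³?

Furniture crates + paper rolls uses 28 of the 29 m³ and totals 6522.
Nothing else within 29 m³ beats 6522.

6522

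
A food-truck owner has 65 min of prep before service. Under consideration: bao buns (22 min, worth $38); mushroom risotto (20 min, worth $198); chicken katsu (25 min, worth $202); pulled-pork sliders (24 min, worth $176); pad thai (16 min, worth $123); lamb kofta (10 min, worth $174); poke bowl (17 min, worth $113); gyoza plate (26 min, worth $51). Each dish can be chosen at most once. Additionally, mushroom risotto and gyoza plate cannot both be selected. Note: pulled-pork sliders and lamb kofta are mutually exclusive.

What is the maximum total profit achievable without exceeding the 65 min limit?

608

Taking the top-ratio dishes first gives mushroom risotto + chicken katsu + lamb kofta for 574 (55 min).
Dropping chicken katsu frees 25 min; slotting in pad thai + poke bowl (33 min) lifts the total to 608 at 63 min.
Runner-up mushroom risotto + chicken katsu + lamb kofta tops out at 574.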